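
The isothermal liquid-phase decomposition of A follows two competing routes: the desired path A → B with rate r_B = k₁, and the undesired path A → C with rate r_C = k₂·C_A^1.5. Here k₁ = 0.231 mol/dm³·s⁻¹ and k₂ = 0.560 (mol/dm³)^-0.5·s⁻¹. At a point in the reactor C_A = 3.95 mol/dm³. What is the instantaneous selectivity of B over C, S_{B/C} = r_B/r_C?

S_{B/C} = r_B/r_C = (k₁)/(k₂·C_A^1.5) = (k₁/k₂)·C_A^-1.5.
= (0.231) / (0.560×3.950^1.5) = 0.2310/4.396 = 0.0525.
The undesired path is higher order in A, so low C_A (CSTR or dilute feed) favours B.

0.0525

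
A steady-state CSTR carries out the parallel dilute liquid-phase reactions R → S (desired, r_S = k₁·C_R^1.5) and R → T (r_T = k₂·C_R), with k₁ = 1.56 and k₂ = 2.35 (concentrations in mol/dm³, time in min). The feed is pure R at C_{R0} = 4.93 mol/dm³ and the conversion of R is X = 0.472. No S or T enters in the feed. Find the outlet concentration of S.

Exit C_R = C_{R0}(1−X) = 4.93×0.528 = 2.603 mol/dm³.
In a CSTR the entire volume is at exit conditions, so r_S = 1.56×2.603^1.5 = 6.552 and r_T = 2.35×2.603 = 6.117.
Fraction of consumed R going to S: r_S/(r_S+r_T) = 0.5171.
C_S = 0.5171·C_{R0}·X = 0.5171×4.93×0.472 = 1.20 mol/dm³.

1.20 mol/dm³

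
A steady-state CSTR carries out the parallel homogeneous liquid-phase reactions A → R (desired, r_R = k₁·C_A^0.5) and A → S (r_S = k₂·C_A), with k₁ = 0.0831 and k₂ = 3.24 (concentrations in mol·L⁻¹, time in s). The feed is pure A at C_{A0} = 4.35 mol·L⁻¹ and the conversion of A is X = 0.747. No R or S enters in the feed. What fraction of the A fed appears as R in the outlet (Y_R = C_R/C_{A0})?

Exit C_A = C_{A0}(1−X) = 4.35×0.253 = 1.101 mol·L⁻¹.
A CSTR operates uniformly at the exit composition, giving r_R = 0.08718 and r_S = 3.566 (each k·C_A^n at C_A = 1.101).
Fraction of consumed A going to R: r_R/(r_R+r_S) = 0.02386.
C_R = 0.02386·C_{A0}·X = 0.02386×4.35×0.747 = 0.0775 mol·L⁻¹; Y_R = C_R/C_{A0} = 0.0178.

0.0178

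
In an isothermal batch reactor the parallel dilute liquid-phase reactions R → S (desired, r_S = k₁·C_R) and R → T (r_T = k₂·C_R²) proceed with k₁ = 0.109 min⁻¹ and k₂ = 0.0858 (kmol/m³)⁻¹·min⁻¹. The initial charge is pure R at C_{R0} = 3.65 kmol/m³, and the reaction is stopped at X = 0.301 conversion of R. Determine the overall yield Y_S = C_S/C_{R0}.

0.0879

C_R = C_{R0}(1−X) = 2.551 kmol/m³.
Along a PFR/batch, dC_S/dC_R = −r_S/(r_S+r_T) = −k₁/(k₁+k₂·C_R).
Integrating from C_{R0} to C_R: C_S = (0.109/0.0858)·ln[(0.109+0.0858·3.65)/(0.109+0.0858·2.55)] = 1.270·ln(0.4222/0.3279) = 0.3210 kmol/m³.
Y_S = C_S/C_{R0} = 0.3210/3.65 = 0.0879.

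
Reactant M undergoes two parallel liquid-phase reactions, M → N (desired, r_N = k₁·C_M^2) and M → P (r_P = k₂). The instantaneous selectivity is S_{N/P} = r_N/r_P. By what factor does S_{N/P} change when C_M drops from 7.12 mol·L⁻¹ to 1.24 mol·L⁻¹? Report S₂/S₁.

S_{N/P} = (k₁/k₂)·C_M^2, so S₂/S₁ = (C_{M,2}/C_{M,1})^2.
= (1.24/7.12)^2 = (0.1742)^2 = 0.0303.

0.0303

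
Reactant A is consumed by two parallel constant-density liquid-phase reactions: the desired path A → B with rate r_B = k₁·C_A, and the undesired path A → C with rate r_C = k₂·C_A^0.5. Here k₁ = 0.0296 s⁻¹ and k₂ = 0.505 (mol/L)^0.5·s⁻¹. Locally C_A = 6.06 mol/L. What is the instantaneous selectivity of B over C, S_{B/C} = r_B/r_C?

0.144

S_{B/C} = r_B/r_C = (k₁·C_A)/(k₂·C_A^0.5) = (k₁/k₂)·C_A^0.5.
= (0.0296×6.060) / (0.505×6.060^0.5) = 0.1794/1.243 = 0.144.
Since the desired path is higher order in A, keeping C_A high (PFR or concentrated feed) favours B.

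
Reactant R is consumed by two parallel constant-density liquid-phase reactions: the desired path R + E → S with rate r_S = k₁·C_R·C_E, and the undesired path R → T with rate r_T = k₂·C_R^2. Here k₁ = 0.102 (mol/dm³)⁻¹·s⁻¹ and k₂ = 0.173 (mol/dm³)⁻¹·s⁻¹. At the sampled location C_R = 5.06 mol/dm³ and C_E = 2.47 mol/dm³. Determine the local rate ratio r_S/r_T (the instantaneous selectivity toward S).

S_{S/T} = r_S/r_T = (k₁·C_R·C_E)/(k₂·C_R^2) = (k₁/k₂)·C_R⁻¹·C_E.
= (0.102×5.060×2.470) / (0.173×5.060^2) = 1.275/4.429 = 0.288.

0.288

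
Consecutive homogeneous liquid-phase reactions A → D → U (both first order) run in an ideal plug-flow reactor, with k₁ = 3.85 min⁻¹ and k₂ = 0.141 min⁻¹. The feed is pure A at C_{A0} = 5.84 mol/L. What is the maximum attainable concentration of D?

5.15 mol/L

Evaluating C_D at τ_opt = ln(k₂/k₁)/(k₂−k₁) gives C_{D,max}/C_{A0} = (k₁/k₂)^[k₂/(k₂−k₁)].
= (3.85/0.141)^(0.141/(0.141−3.85)) = (27.30)^(-0.03802) = 0.8819.
C_{D,max} = 0.8819×5.84 = 5.15 mol/L.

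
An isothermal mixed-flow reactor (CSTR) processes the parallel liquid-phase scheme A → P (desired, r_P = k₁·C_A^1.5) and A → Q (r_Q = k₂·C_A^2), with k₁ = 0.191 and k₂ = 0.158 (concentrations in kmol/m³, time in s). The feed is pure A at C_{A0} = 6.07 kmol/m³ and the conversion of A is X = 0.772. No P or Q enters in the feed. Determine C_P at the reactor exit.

Exit C_A = C_{A0}(1−X) = 6.07×0.228 = 1.384 kmol/m³.
Rates in a CSTR are evaluated at the outlet concentration: r_P = 0.191×1.384^1.5 = 0.3110, r_Q = 0.158×1.384^2 = 0.3026.
Fraction of consumed A going to P: r_P/(r_P+r_Q) = 0.5068.
C_P = 0.5068·C_{A0}·X = 0.5068×6.07×0.772 = 2.37 kmol/m³.

2.37 kmol/m³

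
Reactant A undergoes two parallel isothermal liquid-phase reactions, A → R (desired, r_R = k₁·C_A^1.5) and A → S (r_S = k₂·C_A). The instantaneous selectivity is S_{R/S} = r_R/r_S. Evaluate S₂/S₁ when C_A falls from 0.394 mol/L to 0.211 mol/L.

0.732

S_{R/S} = (k₁/k₂)·C_A^0.5, so S₂/S₁ = (C_{A,2}/C_{A,1})^0.5.
= (0.211/0.394)^0.5 = (0.5355)^0.5 = 0.732.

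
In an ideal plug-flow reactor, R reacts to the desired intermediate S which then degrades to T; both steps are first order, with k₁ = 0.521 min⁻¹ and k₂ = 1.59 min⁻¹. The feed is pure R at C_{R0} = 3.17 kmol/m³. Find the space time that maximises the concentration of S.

The intermediate peaks when r₁ = r₂, i.e. k₁e^(−k₁τ) = k₂e^(−k₂τ), giving τ_opt = ln(k₂/k₁)/(k₂−k₁).
= ln(1.59/0.521)/(1.59−0.521) = ln(3.052)/1.069 = 1.116/1.069 = 1.04 min.

1.04 min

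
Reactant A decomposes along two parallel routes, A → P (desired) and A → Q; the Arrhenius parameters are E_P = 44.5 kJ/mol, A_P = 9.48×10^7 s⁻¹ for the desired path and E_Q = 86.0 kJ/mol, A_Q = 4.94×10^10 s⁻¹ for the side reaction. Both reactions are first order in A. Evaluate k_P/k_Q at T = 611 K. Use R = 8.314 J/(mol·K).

6.78

Since both paths have the same order in A, the concentration cancels and S_{P/Q} = k_P/k_Q = (A_P/A_Q)·exp[(E_Q−E_P)/(RT)].
(E_Q−E_P)/(RT) = (86.0−44.5)×10³/(8.314×611) = 41500/5080 = 8.170.
k_P/k_Q = (9.48×10^7/4.94×10^10)·exp(8.170) = 0.001919 × 3532 = 6.78.
Since E_P < E_Q, lowering the temperature improves selectivity toward P.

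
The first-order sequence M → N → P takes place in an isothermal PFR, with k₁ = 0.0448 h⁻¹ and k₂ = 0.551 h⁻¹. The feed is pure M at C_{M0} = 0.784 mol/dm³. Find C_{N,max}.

Evaluating C_N at τ_opt = ln(k₂/k₁)/(k₂−k₁) gives C_{N,max}/C_{M0} = (k₁/k₂)^[k₂/(k₂−k₁)].
= (0.0448/0.551)^(0.551/(0.551−0.0448)) = (0.08131)^(1.089) = 0.06511.
C_{N,max} = 0.06511×0.784 = 0.0510 mol/dm³.

0.0510 mol/dm³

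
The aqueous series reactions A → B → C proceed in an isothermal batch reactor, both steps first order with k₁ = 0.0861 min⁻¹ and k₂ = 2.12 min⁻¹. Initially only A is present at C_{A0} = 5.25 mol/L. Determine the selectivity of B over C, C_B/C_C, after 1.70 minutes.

The intermediate concentration in a first-order A→B→C sequence is C_B = k₁C_{A0}(e^(−k₁t) − e^(−k₂t))/(k₂−k₁).
e^(−k₁t) = e^(−0.0861×1.70) = e^(−0.1464) = 0.8638; e^(−k₂t) = e^(−3.604) = 0.02721.
C_B = 0.0861×5.25/(2.12−0.0861) × (0.8638−0.02721) = 0.2222×0.8366 = 0.1859 mol/L.
C_A = C_{A0}e^(−k₁t) = 4.535 mol/L, so C_C = C_{A0}−C_A−C_B = 0.5289 mol/L; C_B/C_C = 0.352.

0.352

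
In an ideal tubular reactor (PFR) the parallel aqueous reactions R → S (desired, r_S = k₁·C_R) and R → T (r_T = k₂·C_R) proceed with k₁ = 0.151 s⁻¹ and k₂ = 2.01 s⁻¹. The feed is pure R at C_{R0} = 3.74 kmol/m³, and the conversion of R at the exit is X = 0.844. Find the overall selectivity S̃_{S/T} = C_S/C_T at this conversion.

0.0751

C_R = C_{R0}(1−X) = 0.5834 kmol/m³.
Both paths are first order in R, so the instantaneous fraction to S is constant: dC_S/d(−C_R) = k₁/(k₁+k₂) = 0.06988.
C_S = 0.06988·(C_{R0}−C_R) = 0.06988×3.157 = 0.221 kmol/m³.
C_T = (C_{R0}−C_R)−C_S = 2.936 kmol/m³; S̃_{S/T} = 0.2206/2.936 = 0.0751.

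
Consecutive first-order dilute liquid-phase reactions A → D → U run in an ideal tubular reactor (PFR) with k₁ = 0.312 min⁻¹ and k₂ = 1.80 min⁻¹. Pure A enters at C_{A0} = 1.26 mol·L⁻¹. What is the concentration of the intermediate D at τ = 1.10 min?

0.151 mol·L⁻¹

For first-order series with pure A initially, C_D(τ) = k₁C_{A0}/(k₂−k₁)·(e^(−k₁τ) − e^(−k₂τ)).
e^(−k₁τ) = e^(−0.312×1.10) = e^(−0.3432) = 0.7095; e^(−k₂τ) = e^(−1.980) = 0.1381.
C_D = 0.312×1.26/(1.80−0.312) × (0.7095−0.1381) = 0.2642×0.5714 = 0.1510 mol·L⁻¹.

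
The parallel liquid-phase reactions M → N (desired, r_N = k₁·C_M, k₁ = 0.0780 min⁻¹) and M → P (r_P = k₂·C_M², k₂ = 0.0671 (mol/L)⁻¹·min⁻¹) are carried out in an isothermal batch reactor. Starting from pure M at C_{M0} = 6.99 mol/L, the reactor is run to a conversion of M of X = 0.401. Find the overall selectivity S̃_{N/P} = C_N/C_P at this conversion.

C_M = C_{M0}(1−X) = 4.187 mol/L.
Along a PFR/batch, dC_N/dC_M = −r_N/(r_N+r_P) = −k₁/(k₁+k₂·C_M).
Integrating from C_{M0} to C_M: C_N = (0.0780/0.0671)·ln[(0.0780+0.0671·6.99)/(0.0780+0.0671·4.19)] = 1.162·ln(0.5470/0.3589) = 0.4898 mol/L.
C_P = (C_{M0}−C_M)−C_N = 2.313 mol/L; S̃_{N/P} = 0.4898/2.313 = 0.212.

0.212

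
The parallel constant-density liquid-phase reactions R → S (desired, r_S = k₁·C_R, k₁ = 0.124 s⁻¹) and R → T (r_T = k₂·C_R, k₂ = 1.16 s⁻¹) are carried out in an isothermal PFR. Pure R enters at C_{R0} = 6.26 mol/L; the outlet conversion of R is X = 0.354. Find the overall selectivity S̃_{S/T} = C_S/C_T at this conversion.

0.107

C_R = C_{R0}(1−X) = 4.044 mol/L.
Both paths are first order in R, so the instantaneous fraction to S is constant: dC_S/d(−C_R) = k₁/(k₁+k₂) = 0.09657.
C_S = 0.09657·(C_{R0}−C_R) = 0.09657×2.216 = 0.214 mol/L.
C_T = (C_{R0}−C_R)−C_S = 2.002 mol/L; S̃_{S/T} = 0.2140/2.002 = 0.107.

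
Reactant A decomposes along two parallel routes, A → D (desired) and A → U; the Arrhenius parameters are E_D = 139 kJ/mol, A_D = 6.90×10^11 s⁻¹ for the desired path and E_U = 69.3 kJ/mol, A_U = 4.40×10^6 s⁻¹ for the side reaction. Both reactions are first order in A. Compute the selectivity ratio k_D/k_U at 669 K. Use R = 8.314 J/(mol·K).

With equal orders, S_{D/U} = k_D/k_U = (A_D/A_U)·exp[(E_U−E_D)/(RT)].
(E_U−E_D)/(RT) = (69.3−139)×10³/(8.314×669) = -69700/5562 = -12.53.
k_D/k_U = (6.90×10^11/4.40×10^6)·exp(-12.53) = 1.568×10^5 × 3.612×10^-6 = 0.566.
Since E_D > E_U, raising the temperature improves selectivity toward D.

0.566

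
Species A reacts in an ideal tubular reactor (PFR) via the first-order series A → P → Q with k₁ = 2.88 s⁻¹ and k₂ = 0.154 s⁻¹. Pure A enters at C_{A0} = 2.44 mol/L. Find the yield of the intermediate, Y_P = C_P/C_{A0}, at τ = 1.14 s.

0.847

For first-order series with pure A initially, C_P(τ) = k₁C_{A0}/(k₂−k₁)·(e^(−k₁τ) − e^(−k₂τ)).
e^(−k₁τ) = e^(−2.88×1.14) = e^(−3.283) = 0.03751; e^(−k₂τ) = e^(−0.1756) = 0.8390.
C_P = 2.88×2.44/(0.154−2.88) × (0.03751−0.8390) = (-2.578)×(-0.8015) = 2.066 mol/L.
Y_P = C_P/C_{A0} = 2.066/2.44 = 0.847.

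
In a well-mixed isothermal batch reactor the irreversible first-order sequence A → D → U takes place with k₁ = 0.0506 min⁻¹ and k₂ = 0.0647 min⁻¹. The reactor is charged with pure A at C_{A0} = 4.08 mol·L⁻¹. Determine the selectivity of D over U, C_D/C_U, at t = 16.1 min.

1.38

For first-order series with pure A initially, C_D(t) = k₁C_{A0}/(k₂−k₁)·(e^(−k₁t) − e^(−k₂t)).
e^(−k₁t) = e^(−0.0506×16.1) = e^(−0.8147) = 0.4428; e^(−k₂t) = e^(−1.042) = 0.3529.
C_D = 0.0506×4.08/(0.0647−0.0506) × (0.4428−0.3529) = 14.64×0.08992 = 1.317 mol·L⁻¹.
C_A = C_{A0}e^(−k₁t) = 1.807 mol·L⁻¹, so C_U = C_{A0}−C_A−C_D = 0.9568 mol·L⁻¹; C_D/C_U = 1.38.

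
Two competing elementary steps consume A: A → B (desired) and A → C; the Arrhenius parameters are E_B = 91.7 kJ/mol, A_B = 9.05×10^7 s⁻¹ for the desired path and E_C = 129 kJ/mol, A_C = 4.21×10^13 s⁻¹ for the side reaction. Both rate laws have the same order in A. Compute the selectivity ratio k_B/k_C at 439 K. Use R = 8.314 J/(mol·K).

0.0590

k_B/k_C = (A_B/A_C)·exp[−(E_B−E_C)/(RT)] = (A_B/A_C)·exp[(E_C−E_B)/(RT)].
(E_C−E_B)/(RT) = (129−91.7)×10³/(8.314×439) = 37300/3650 = 10.22.
k_B/k_C = (9.05×10^7/4.21×10^13)·exp(10.22) = 2.150×10^-6 × 27436 = 0.0590.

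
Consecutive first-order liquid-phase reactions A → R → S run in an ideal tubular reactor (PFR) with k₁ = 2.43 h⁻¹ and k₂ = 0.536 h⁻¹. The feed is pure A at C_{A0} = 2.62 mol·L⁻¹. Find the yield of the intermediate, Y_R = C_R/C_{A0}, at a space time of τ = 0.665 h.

0.643

Solving the coupled first-order balances gives C_R(τ) = [k₁/(k₂−k₁)]·C_{A0}·(e^(−k₁τ) − e^(−k₂τ)).
e^(−k₁τ) = e^(−2.43×0.665) = e^(−1.616) = 0.1987; e^(−k₂τ) = e^(−0.3564) = 0.7002.
C_R = 2.43×2.62/(0.536−2.43) × (0.1987−0.7002) = (-3.361)×(-0.5015) = 1.686 mol·L⁻¹.
Y_R = C_R/C_{A0} = 1.686/2.62 = 0.643.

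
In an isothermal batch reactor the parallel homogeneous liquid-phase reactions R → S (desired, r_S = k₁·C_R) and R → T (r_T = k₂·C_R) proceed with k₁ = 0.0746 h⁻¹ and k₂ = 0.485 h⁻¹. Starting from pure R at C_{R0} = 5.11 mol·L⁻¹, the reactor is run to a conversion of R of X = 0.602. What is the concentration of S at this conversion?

0.410 mol·L⁻¹

C_R = C_{R0}(1−X) = 2.034 mol·L⁻¹.
Both paths are first order in R, so the instantaneous fraction to S is constant: dC_S/d(−C_R) = k₁/(k₁+k₂) = 0.1333.
C_S = 0.1333·(C_{R0}−C_R) = 0.1333×3.076 = 0.410 mol·L⁻¹.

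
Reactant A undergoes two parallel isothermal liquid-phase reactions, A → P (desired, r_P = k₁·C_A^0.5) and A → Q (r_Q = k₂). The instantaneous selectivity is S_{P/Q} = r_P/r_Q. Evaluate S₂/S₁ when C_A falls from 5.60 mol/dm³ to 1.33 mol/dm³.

S_{P/Q} = (k₁/k₂)·C_A^0.5, so S₂/S₁ = (C_{A,2}/C_{A,1})^0.5.
= (1.33/5.60)^0.5 = (0.2375)^0.5 = 0.487.

0.487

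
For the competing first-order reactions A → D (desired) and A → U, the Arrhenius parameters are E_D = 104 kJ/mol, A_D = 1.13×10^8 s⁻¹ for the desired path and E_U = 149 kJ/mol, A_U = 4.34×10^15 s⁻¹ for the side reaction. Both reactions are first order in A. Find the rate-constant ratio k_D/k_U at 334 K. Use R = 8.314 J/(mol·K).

k_D/k_U = (A_D/A_U)·exp[−(E_D−E_U)/(RT)] = (A_D/A_U)·exp[(E_U−E_D)/(RT)].
(E_U−E_D)/(RT) = (149−104)×10³/(8.314×334) = 45000/2777 = 16.21.
k_D/k_U = (1.13×10^8/4.34×10^15)·exp(16.21) = 2.604×10^-8 × 1.091×10^7 = 0.284.

0.284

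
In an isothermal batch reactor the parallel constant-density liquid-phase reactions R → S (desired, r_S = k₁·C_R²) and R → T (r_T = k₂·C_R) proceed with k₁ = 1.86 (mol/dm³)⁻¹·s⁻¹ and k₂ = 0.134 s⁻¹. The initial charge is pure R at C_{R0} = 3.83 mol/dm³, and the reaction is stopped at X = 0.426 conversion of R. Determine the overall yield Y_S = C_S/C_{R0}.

0.416

C_R = C_{R0}(1−X) = 2.198 mol/dm³.
Along a PFR/batch, dC_T/dC_R = −r_T/(r_S+r_T) = −k₂/(k₂+k₁·C_R).
Integrating from C_{R0} to C_R: C_T = (0.134/1.86)·ln[(0.134+1.86·3.83)/(0.134+1.86·2.20)] = 0.07204·ln(7.258/4.223) = 0.03901 mol/dm³.
Then C_S = (C_{R0}−C_R) − C_T = 1.632 − 0.03901 = 1.593 mol/dm³.
Y_S = C_S/C_{R0} = 1.593/3.83 = 0.416.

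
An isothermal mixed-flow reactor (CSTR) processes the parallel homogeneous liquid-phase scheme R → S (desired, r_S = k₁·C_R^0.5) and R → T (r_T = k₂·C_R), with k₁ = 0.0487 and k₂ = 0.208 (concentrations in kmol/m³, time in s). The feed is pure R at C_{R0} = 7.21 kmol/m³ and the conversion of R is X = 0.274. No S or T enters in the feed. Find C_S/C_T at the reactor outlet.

Exit C_R = C_{R0}(1−X) = 7.21×0.726 = 5.234 kmol/m³.
In a CSTR the entire volume is at exit conditions, so r_S = 0.0487×5.234^0.5 = 0.1114 and r_T = 0.208×5.234 = 1.089.
Overall selectivity = C_S/C_T = r_Sτ/(r_Tτ) = r_S/r_T = 0.102.

0.102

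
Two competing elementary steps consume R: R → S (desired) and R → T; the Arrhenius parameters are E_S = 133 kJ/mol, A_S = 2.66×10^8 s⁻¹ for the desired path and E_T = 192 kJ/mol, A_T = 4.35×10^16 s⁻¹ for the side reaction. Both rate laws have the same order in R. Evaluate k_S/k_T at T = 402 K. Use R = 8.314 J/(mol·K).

0.284

Since both paths have the same order in R, the concentration cancels and S_{S/T} = k_S/k_T = (A_S/A_T)·exp[(E_T−E_S)/(RT)].
(E_T−E_S)/(RT) = (192−133)×10³/(8.314×402) = 59000/3342 = 17.65.
k_S/k_T = (2.66×10^8/4.35×10^16)·exp(17.65) = 6.115×10^-9 × 4.640×10^7 = 0.284.
Since E_S < E_T, lowering the temperature improves selectivity toward S.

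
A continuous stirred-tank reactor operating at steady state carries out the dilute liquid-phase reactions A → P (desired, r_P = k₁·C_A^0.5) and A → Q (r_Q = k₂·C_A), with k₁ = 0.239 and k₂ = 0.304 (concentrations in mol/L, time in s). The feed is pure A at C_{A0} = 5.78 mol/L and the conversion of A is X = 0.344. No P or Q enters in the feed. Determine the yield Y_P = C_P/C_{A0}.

Exit C_A = C_{A0}(1−X) = 5.78×0.656 = 3.792 mol/L.
In a CSTR the entire volume is at exit conditions, so r_P = 0.239×3.792^0.5 = 0.4654 and r_Q = 0.304×3.792 = 1.153.
Fraction of consumed A going to P: r_P/(r_P+r_Q) = 0.2876.
C_P = 0.2876·C_{A0}·X = 0.2876×5.78×0.344 = 0.572 mol/L; Y_P = C_P/C_{A0} = 0.0989.

0.0989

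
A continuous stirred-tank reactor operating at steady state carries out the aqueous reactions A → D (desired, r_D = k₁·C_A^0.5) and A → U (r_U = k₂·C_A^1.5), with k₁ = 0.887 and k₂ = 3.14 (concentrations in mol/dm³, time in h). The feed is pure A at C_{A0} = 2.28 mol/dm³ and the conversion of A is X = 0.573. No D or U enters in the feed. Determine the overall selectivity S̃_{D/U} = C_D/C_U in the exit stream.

0.290

Exit C_A = C_{A0}(1−X) = 2.28×0.427 = 0.9736 mol/dm³.
A CSTR operates uniformly at the exit composition, giving r_D = 0.8752 and r_U = 3.016 (each k·C_A^n at C_A = 0.9736).
Overall selectivity = C_D/C_U = r_Dτ/(r_Uτ) = r_D/r_U = 0.290.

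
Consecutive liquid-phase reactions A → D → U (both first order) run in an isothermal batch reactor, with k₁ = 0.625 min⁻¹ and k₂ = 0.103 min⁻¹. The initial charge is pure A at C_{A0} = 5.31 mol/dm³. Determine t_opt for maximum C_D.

For first-order series the maximum of C_D occurs at t_opt = ln(k₂/k₁)/(k₂−k₁).
= ln(0.103/0.625)/(0.103−0.625) = ln(0.1648)/-0.5220 = -1.803/-0.5220 = 3.45 min.

3.45 min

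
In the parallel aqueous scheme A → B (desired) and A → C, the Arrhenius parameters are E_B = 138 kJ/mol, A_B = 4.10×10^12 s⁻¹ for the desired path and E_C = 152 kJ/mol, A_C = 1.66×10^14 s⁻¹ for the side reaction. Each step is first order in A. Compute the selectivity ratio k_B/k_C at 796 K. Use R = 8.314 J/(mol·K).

0.205

With equal orders, S_{B/C} = k_B/k_C = (A_B/A_C)·exp[(E_C−E_B)/(RT)].
(E_C−E_B)/(RT) = (152−138)×10³/(8.314×796) = 14000/6618 = 2.115.
k_B/k_C = (4.10×10^12/1.66×10^14)·exp(2.115) = 0.02470 × 8.293 = 0.205.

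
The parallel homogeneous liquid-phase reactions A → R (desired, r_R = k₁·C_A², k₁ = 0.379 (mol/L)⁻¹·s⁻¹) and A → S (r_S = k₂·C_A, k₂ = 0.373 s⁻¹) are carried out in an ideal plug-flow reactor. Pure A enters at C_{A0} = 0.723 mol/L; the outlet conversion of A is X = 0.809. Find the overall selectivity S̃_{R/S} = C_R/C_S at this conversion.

C_A = C_{A0}(1−X) = 0.1381 mol/L.
Along a PFR/batch, dC_S/dC_A = −r_S/(r_R+r_S) = −k₂/(k₂+k₁·C_A).
Integrating from C_{A0} to C_A: C_S = (0.373/0.379)·ln[(0.373+0.379·0.723)/(0.373+0.379·0.138)] = 0.9842·ln(0.6470/0.4253) = 0.4128 mol/L.
Then C_R = (C_{A0}−C_A) − C_S = 0.5849 − 0.4128 = 0.1721 mol/L.
S̃_{R/S} = C_R/C_S = 0.1721/0.4128 = 0.417.

0.417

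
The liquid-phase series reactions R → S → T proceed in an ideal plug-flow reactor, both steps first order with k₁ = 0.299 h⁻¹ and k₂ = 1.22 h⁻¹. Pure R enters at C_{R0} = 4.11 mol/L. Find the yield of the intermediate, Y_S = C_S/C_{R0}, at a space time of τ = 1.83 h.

0.153

For first-order series with pure R initially, C_S(τ) = k₁C_{R0}/(k₂−k₁)·(e^(−k₁τ) − e^(−k₂τ)).
e^(−k₁τ) = e^(−0.299×1.83) = e^(−0.5472) = 0.5786; e^(−k₂τ) = e^(−2.233) = 0.1072.
C_S = 0.299×4.11/(1.22−0.299) × (0.5786−0.1072) = 1.334×0.4713 = 0.6289 mol/L.
Y_S = C_S/C_{R0} = 0.6289/4.11 = 0.153.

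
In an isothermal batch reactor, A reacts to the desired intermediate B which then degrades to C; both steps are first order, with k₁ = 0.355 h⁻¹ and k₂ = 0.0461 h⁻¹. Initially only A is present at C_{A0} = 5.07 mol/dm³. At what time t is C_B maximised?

6.61 h

The intermediate peaks when r₁ = r₂, i.e. k₁e^(−k₁t) = k₂e^(−k₂t), giving t_opt = ln(k₂/k₁)/(k₂−k₁).
= ln(0.0461/0.355)/(0.0461−0.355) = ln(0.1299)/-0.3089 = -2.041/-0.3089 = 6.61 h.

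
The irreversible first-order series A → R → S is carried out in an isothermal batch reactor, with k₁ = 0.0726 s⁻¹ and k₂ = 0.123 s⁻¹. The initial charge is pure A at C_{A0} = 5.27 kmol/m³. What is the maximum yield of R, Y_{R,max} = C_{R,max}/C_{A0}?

Evaluating C_R at t_opt = ln(k₂/k₁)/(k₂−k₁) gives C_{R,max}/C_{A0} = (k₁/k₂)^[k₂/(k₂−k₁)].
= (0.0726/0.123)^(0.123/(0.123−0.0726)) = (0.5902)^(2.440) = 0.2762.

0.276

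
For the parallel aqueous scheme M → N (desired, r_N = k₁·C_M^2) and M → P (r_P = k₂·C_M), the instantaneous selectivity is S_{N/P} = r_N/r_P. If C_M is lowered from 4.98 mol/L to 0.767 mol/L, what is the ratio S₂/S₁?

0.154

S_{N/P} = (k₁/k₂)·C_M, so S₂/S₁ = (C_{M,2}/C_{M,1}).
= 0.767/4.98 = 0.154.
Selectivity toward N falls as C_M falls — high-concentration operation is favoured.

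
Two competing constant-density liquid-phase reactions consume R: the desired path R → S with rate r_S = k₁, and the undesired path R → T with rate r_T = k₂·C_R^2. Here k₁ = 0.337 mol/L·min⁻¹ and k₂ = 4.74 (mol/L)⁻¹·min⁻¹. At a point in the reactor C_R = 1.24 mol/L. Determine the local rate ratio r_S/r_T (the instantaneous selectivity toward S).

0.0462

S_{S/T} = r_S/r_T = (k₁)/(k₂·C_R^2) = (k₁/k₂)·C_R^-2.
= (0.337) / (4.74×1.240^2) = 0.3370/7.288 = 0.0462.
The undesired path is higher order in R, so low C_R (CSTR or dilute feed) favours S.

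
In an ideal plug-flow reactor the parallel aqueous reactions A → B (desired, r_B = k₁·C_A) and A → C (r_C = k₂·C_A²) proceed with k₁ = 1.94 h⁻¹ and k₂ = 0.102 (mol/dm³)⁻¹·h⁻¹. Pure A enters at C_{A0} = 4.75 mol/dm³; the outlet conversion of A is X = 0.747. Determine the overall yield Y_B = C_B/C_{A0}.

C_A = C_{A0}(1−X) = 1.202 mol/dm³.
Along a PFR/batch, dC_B/dC_A = −r_B/(r_B+r_C) = −k₁/(k₁+k₂·C_A).
Integrating from C_{A0} to C_A: C_B = (1.94/0.102)·ln[(1.94+0.102·4.75)/(1.94+0.102·1.20)] = 19.02·ln(2.425/2.063) = 3.075 mol/dm³.
Y_B = C_B/C_{A0} = 3.075/4.75 = 0.647.

0.647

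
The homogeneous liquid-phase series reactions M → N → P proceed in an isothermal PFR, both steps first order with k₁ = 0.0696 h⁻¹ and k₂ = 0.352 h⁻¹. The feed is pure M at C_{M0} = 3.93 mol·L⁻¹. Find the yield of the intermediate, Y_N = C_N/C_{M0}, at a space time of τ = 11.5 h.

0.106

The intermediate concentration in a first-order A→B→C sequence is C_N = k₁C_{M0}(e^(−k₁τ) − e^(−k₂τ))/(k₂−k₁).
e^(−k₁τ) = e^(−0.0696×11.5) = e^(−0.8004) = 0.4491; e^(−k₂τ) = e^(−4.048) = 0.01746.
C_N = 0.0696×3.93/(0.352−0.0696) × (0.4491−0.01746) = 0.9686×0.4317 = 0.4181 mol·L⁻¹.
Y_N = C_N/C_{M0} = 0.4181/3.93 = 0.106.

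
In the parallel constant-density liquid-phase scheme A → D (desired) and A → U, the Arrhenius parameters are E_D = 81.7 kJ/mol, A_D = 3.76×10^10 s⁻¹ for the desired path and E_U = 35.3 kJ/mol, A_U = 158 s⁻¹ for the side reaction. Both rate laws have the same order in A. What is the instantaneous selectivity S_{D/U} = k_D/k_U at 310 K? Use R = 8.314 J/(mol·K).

3.61

k_D/k_U = (A_D/A_U)·exp[−(E_D−E_U)/(RT)] = (A_D/A_U)·exp[(E_U−E_D)/(RT)].
(E_U−E_D)/(RT) = (35.3−81.7)×10³/(8.314×310) = -46400/2577 = -18.00.
k_D/k_U = (3.76×10^10/158)·exp(-18.00) = 2.380×10^8 × 1.518×10^-8 = 3.61.
Since E_D > E_U, raising the temperature improves selectivity toward D.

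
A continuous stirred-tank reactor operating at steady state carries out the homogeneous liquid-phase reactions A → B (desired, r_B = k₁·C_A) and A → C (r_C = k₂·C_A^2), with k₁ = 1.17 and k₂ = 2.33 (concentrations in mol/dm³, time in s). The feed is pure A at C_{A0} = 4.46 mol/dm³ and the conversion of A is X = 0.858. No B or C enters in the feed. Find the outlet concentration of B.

1.69 mol/dm³

Exit C_A = C_{A0}(1−X) = 4.46×0.142 = 0.6333 mol/dm³.
In a CSTR the entire volume is at exit conditions, so r_B = 1.17×0.6333 = 0.7410 and r_C = 2.33×0.6333^2 = 0.9345.
Fraction of consumed A going to B: r_B/(r_B+r_C) = 0.4422.
C_B = 0.4422·C_{A0}·X = 0.4422×4.46×0.858 = 1.69 mol/dm³.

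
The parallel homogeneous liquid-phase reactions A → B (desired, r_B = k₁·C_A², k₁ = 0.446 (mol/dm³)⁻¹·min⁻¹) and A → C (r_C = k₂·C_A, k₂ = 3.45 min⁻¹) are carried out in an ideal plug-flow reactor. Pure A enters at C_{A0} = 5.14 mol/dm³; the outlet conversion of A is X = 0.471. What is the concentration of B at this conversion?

0.810 mol/dm³

C_A = C_{A0}(1−X) = 2.719 mol/dm³.
Along a PFR/batch, dC_C/dC_A = −r_C/(r_B+r_C) = −k₂/(k₂+k₁·C_A).
Integrating from C_{A0} to C_A: C_C = (3.45/0.446)·ln[(3.45+0.446·5.14)/(3.45+0.446·2.72)] = 7.735·ln(5.742/4.663) = 1.611 mol/dm³.
Then C_B = (C_{A0}−C_A) − C_C = 2.421 − 1.611 = 0.8097 mol/dm³.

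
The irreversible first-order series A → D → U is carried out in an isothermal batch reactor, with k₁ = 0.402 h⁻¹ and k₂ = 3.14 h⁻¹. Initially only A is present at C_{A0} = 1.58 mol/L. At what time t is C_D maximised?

0.751 h

The intermediate peaks when r₁ = r₂, i.e. k₁e^(−k₁t) = k₂e^(−k₂t), giving t_opt = ln(k₂/k₁)/(k₂−k₁).
= ln(3.14/0.402)/(3.14−0.402) = ln(7.811)/2.738 = 2.056/2.738 = 0.751 h.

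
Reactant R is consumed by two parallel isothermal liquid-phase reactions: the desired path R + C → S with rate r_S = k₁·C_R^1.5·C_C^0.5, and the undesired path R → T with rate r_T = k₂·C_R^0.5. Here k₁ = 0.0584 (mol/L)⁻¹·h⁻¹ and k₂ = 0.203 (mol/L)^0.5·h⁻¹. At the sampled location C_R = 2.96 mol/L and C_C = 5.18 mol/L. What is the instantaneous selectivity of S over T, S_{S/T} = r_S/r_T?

S_{S/T} = r_S/r_T = (k₁·C_R^1.5·C_C^0.5)/(k₂·C_R^0.5) = (k₁/k₂)·C_R·C_C^0.5.
= (0.0584×2.960^1.5×5.180^0.5) / (0.203×2.960^0.5) = 0.6769/0.3493 = 1.94.

1.94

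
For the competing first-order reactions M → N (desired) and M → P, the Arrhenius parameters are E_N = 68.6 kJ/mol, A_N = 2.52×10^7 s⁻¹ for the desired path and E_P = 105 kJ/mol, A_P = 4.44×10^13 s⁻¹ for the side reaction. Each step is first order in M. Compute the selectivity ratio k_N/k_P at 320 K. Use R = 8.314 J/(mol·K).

Since both paths have the same order in M, the concentration cancels and S_{N/P} = k_N/k_P = (A_N/A_P)·exp[(E_P−E_N)/(RT)].
(E_P−E_N)/(RT) = (105−68.6)×10³/(8.314×320) = 36400/2660 = 13.68.
k_N/k_P = (2.52×10^7/4.44×10^13)·exp(13.68) = 5.676×10^-7 × 8.748×10^5 = 0.497.
Since E_N < E_P, lowering the temperature improves selectivity toward N.

0.497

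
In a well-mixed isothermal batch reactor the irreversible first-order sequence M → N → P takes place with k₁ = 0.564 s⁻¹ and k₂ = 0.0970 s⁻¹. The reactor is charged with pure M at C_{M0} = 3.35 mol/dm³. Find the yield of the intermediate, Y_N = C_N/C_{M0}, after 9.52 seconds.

0.474

Solving the coupled first-order balances gives C_N(t) = [k₁/(k₂−k₁)]·C_{M0}·(e^(−k₁t) − e^(−k₂t)).
e^(−k₁t) = e^(−0.564×9.52) = e^(−5.369) = 0.004657; e^(−k₂t) = e^(−0.9234) = 0.3972.
C_N = 0.564×3.35/(0.0970−0.564) × (0.004657−0.3972) = (-4.046)×(-0.3925) = 1.588 mol/dm³.
Y_N = C_N/C_{M0} = 1.588/3.35 = 0.474.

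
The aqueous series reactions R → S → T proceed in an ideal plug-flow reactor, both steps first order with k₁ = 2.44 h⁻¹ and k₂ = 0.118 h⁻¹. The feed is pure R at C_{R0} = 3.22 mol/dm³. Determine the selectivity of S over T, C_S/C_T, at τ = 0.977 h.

For first-order series with pure R initially, C_S(τ) = k₁C_{R0}/(k₂−k₁)·(e^(−k₁τ) − e^(−k₂τ)).
e^(−k₁τ) = e^(−2.44×0.977) = e^(−2.384) = 0.09219; e^(−k₂τ) = e^(−0.1153) = 0.8911.
C_S = 2.44×3.22/(0.118−2.44) × (0.09219−0.8911) = (-3.384)×(-0.7989) = 2.703 mol/dm³.
C_R = C_{R0}e^(−k₁τ) = 0.2969 mol/dm³, so C_T = C_{R0}−C_R−C_S = 0.2199 mol/dm³; C_S/C_T = 12.3.

12.3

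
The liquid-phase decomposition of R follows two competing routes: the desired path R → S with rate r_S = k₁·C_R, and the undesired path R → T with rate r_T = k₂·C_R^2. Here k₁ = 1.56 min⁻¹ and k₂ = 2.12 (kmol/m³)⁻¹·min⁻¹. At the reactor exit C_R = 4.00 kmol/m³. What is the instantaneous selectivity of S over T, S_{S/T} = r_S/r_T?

S_{S/T} = r_S/r_T = (k₁·C_R)/(k₂·C_R^2) = (k₁/k₂)·C_R⁻¹.
= (1.56×4.000) / (2.12×4.000^2) = 6.240/33.92 = 0.184.
The undesired path is higher order in R, so low C_R (CSTR or dilute feed) favours S.

0.184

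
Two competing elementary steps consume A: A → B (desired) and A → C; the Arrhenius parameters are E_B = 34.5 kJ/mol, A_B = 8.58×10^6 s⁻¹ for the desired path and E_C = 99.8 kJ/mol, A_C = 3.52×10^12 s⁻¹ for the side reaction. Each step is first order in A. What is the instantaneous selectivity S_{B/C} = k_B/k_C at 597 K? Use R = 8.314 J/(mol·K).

1.26

With equal orders, S_{B/C} = k_B/k_C = (A_B/A_C)·exp[(E_C−E_B)/(RT)].
(E_C−E_B)/(RT) = (99.8−34.5)×10³/(8.314×597) = 65300/4963 = 13.16.
k_B/k_C = (8.58×10^6/3.52×10^12)·exp(13.16) = 2.437×10^-6 × 5.172×10^5 = 1.26.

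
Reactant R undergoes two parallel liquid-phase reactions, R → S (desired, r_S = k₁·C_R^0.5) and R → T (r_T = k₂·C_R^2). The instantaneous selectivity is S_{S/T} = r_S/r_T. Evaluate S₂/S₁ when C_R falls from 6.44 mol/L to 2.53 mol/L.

S_{S/T} = (k₁/k₂)·C_R^-1.5, so S₂/S₁ = (C_{R,2}/C_{R,1})^-1.5.
= (2.53/6.44)^(-1.5) = (0.3929)^(-1.5) = 4.06.
Selectivity toward S rises as C_R falls — low-concentration operation is favoured.

4.06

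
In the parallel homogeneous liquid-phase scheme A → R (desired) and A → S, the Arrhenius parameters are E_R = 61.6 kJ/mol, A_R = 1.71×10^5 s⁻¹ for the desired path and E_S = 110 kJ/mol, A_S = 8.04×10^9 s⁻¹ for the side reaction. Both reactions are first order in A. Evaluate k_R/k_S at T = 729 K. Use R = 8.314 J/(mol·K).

Since both paths have the same order in A, the concentration cancels and S_{R/S} = k_R/k_S = (A_R/A_S)·exp[(E_S−E_R)/(RT)].
(E_S−E_R)/(RT) = (110−61.6)×10³/(8.314×729) = 48400/6061 = 7.986.
k_R/k_S = (1.71×10^5/8.04×10^9)·exp(7.986) = 2.127×10^-5 × 2938 = 0.0625.

0.0625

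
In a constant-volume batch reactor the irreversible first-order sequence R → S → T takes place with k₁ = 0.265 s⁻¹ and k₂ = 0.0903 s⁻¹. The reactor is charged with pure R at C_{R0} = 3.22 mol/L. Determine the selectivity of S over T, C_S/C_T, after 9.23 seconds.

1.37

For first-order series with pure R initially, C_S(t) = k₁C_{R0}/(k₂−k₁)·(e^(−k₁t) − e^(−k₂t)).
e^(−k₁t) = e^(−0.265×9.23) = e^(−2.446) = 0.08664; e^(−k₂t) = e^(−0.8335) = 0.4345.
C_S = 0.265×3.22/(0.0903−0.265) × (0.08664−0.4345) = (-4.884)×(-0.3479) = 1.699 mol/L.
C_R = C_{R0}e^(−k₁t) = 0.2790 mol/L, so C_T = C_{R0}−C_R−C_S = 1.242 mol/L; C_S/C_T = 1.37.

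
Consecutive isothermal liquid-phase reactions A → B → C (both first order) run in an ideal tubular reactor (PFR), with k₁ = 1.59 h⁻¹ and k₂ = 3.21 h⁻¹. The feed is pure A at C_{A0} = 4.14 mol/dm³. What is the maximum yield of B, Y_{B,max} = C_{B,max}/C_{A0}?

Evaluating C_B at τ_opt = ln(k₂/k₁)/(k₂−k₁) gives C_{B,max}/C_{A0} = (k₁/k₂)^[k₂/(k₂−k₁)].
= (1.59/3.21)^(3.21/(3.21−1.59)) = (0.4953)^(1.981) = 0.2486.

0.249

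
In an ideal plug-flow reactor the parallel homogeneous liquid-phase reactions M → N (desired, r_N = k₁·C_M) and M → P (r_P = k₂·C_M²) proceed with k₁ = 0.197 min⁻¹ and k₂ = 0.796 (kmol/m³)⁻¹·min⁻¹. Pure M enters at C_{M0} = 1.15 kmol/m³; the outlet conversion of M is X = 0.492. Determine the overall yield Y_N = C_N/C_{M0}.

0.112

C_M = C_{M0}(1−X) = 0.5842 kmol/m³.
Along a PFR/batch, dC_N/dC_M = −r_N/(r_N+r_P) = −k₁/(k₁+k₂·C_M).
Integrating from C_{M0} to C_M: C_N = (0.197/0.796)·ln[(0.197+0.796·1.15)/(0.197+0.796·0.584)] = 0.2475·ln(1.112/0.6620) = 0.1284 kmol/m³.
Y_N = C_N/C_{M0} = 0.1284/1.15 = 0.112.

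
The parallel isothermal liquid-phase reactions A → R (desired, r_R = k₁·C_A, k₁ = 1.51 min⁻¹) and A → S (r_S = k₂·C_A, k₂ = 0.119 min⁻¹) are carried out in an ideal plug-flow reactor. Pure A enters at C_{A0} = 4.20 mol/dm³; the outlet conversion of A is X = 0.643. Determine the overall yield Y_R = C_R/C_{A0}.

C_A = C_{A0}(1−X) = 1.499 mol/dm³.
Both paths are first order in A, so the instantaneous fraction to R is constant: dC_R/d(−C_A) = k₁/(k₁+k₂) = 0.9269.
C_R = 0.9269·(C_{A0}−C_A) = 0.9269×2.701 = 2.50 mol/dm³.
Y_R = C_R/C_{A0} = 2.503/4.20 = 0.596.

0.596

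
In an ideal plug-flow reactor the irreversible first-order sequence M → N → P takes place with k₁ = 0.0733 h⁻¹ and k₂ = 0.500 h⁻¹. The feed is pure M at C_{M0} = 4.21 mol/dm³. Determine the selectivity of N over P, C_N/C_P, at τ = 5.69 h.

For first-order series with pure M initially, C_N(τ) = k₁C_{M0}/(k₂−k₁)·(e^(−k₁τ) − e^(−k₂τ)).
e^(−k₁τ) = e^(−0.0733×5.69) = e^(−0.4171) = 0.6590; e^(−k₂τ) = e^(−2.845) = 0.05813.
C_N = 0.0733×4.21/(0.500−0.0733) × (0.6590−0.05813) = 0.7232×0.6008 = 0.4345 mol/dm³.
C_M = C_{M0}e^(−k₁τ) = 2.774 mol/dm³, so C_P = C_{M0}−C_M−C_N = 1.001 mol/dm³; C_N/C_P = 0.434.

0.434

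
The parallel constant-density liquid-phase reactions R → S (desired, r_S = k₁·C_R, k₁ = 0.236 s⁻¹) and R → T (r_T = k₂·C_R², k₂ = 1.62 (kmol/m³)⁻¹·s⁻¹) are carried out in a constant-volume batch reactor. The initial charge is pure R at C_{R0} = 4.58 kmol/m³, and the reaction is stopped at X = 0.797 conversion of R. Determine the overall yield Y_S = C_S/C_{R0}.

C_R = C_{R0}(1−X) = 0.9297 kmol/m³.
Along a PFR/batch, dC_S/dC_R = −r_S/(r_S+r_T) = −k₁/(k₁+k₂·C_R).
Integrating from C_{R0} to C_R: C_S = (0.236/1.62)·ln[(0.236+1.62·4.58)/(0.236+1.62·0.930)] = 0.1457·ln(7.656/1.742) = 0.2156 kmol/m³.
Y_S = C_S/C_{R0} = 0.2156/4.58 = 0.0471.

0.0471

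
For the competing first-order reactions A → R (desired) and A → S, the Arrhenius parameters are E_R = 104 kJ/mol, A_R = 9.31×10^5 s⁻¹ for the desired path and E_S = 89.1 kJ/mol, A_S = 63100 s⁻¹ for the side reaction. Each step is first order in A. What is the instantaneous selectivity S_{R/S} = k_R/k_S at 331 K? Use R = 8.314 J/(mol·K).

0.0657

Since both paths have the same order in A, the concentration cancels and S_{R/S} = k_R/k_S = (A_R/A_S)·exp[(E_S−E_R)/(RT)].
(E_S−E_R)/(RT) = (89.1−104)×10³/(8.314×331) = -14900/2752 = -5.414.
k_R/k_S = (9.31×10^5/63100)·exp(-5.414) = 14.75 × 0.004452 = 0.0657.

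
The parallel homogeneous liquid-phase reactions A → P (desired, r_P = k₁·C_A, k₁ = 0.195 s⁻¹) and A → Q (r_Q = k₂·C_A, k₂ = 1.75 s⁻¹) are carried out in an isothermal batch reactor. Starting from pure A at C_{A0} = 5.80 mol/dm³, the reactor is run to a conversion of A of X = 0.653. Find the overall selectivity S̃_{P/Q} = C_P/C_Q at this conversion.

0.111

C_A = C_{A0}(1−X) = 2.013 mol/dm³.
Both paths are first order in A, so the instantaneous fraction to P is constant: dC_P/d(−C_A) = k₁/(k₁+k₂) = 0.1003.
C_P = 0.1003·(C_{A0}−C_A) = 0.1003×3.787 = 0.380 mol/dm³.
C_Q = (C_{A0}−C_A)−C_P = 3.408 mol/dm³; S̃_{P/Q} = 0.3797/3.408 = 0.111.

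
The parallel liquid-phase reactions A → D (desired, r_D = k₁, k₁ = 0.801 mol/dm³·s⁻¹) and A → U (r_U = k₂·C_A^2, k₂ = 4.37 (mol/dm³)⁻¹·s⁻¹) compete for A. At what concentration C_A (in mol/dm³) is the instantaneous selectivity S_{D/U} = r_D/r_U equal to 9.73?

0.137 mol/dm³

S_{D/U} = (k₁/k₂)·C_A^-2 ⇒ C_A = (S·k₂/k₁)^(-0.5).
= (9.73×4.37/0.801)^(-0.5) = (53.08)^(-0.5) = 0.137 mol/dm³.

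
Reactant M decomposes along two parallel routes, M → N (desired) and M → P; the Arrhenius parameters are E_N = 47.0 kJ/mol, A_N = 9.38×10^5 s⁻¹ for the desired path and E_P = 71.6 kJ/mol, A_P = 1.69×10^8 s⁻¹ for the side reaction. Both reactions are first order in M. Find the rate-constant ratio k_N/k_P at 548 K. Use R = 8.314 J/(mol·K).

k_N/k_P = (A_N/A_P)·exp[−(E_N−E_P)/(RT)] = (A_N/A_P)·exp[(E_P−E_N)/(RT)].
(E_P−E_N)/(RT) = (71.6−47.0)×10³/(8.314×548) = 24600/4556 = 5.399.
k_N/k_P = (9.38×10^5/1.69×10^8)·exp(5.399) = 0.005550 × 221.3 = 1.23.

1.23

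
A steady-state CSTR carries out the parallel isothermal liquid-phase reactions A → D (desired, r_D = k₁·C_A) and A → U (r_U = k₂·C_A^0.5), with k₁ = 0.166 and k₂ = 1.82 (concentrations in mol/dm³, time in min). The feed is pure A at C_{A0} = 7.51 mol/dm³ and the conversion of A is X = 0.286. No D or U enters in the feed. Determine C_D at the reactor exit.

0.375 mol/dm³

Exit C_A = C_{A0}(1−X) = 7.51×0.714 = 5.362 mol/dm³.
A CSTR operates uniformly at the exit composition, giving r_D = 0.8901 and r_U = 4.214 (each k·C_A^n at C_A = 5.362).
Fraction of consumed A going to D: r_D/(r_D+r_U) = 0.1744.
C_D = 0.1744·C_{A0}·X = 0.1744×7.51×0.286 = 0.375 mol/dm³.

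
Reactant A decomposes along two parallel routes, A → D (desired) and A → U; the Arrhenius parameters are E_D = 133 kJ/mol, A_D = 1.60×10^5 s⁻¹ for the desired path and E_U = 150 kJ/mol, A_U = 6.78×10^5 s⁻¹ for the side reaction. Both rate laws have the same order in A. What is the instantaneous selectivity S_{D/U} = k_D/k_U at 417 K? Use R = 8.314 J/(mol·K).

Since both paths have the same order in A, the concentration cancels and S_{D/U} = k_D/k_U = (A_D/A_U)·exp[(E_U−E_D)/(RT)].
(E_U−E_D)/(RT) = (150−133)×10³/(8.314×417) = 17000/3467 = 4.903.
k_D/k_U = (1.60×10^5/6.78×10^5)·exp(4.903) = 0.2360 × 134.8 = 31.8.

31.8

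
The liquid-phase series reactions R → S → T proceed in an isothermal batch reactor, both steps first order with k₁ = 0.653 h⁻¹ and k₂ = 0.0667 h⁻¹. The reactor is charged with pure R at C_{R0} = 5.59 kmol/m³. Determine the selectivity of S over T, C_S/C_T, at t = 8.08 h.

Solving the coupled first-order balances gives C_S(t) = [k₁/(k₂−k₁)]·C_{R0}·(e^(−k₁t) − e^(−k₂t)).
e^(−k₁t) = e^(−0.653×8.08) = e^(−5.276) = 0.005112; e^(−k₂t) = e^(−0.5389) = 0.5834.
C_S = 0.653×5.59/(0.0667−0.653) × (0.005112−0.5834) = (-6.226)×(-0.5783) = 3.600 kmol/m³.
C_R = C_{R0}e^(−k₁t) = 0.02857 kmol/m³, so C_T = C_{R0}−C_R−C_S = 1.961 kmol/m³; C_S/C_T = 1.84.

1.84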